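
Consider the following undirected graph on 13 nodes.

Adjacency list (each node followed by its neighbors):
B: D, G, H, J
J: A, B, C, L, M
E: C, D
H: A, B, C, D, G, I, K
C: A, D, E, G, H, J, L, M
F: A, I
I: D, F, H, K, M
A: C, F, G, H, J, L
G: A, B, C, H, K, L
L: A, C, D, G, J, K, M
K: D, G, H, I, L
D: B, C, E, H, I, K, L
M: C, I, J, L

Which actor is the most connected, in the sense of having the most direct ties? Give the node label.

C

Degrees — A:6, B:4, C:8, D:7, E:2, F:2, G:6, H:7, I:5, J:5, K:5, L:7, M:4.
The maximum is 8, attained only by C.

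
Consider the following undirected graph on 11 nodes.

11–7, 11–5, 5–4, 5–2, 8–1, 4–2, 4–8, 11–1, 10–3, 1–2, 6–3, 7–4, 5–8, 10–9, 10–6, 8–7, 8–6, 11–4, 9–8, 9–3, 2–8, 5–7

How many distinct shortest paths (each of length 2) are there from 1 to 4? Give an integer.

3

The shortest distance is 2. The length-2 paths are: 1–8–4; 1–2–4; 1–11–4.
That gives 3 distinct shortest paths.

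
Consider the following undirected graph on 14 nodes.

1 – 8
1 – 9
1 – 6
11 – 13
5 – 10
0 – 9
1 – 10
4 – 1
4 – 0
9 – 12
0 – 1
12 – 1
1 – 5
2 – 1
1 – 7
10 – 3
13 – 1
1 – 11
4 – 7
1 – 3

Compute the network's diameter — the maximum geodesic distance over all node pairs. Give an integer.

2

Eccentricity of each node (its greatest distance to any other): 0:2, 1:1, 2:2, 3:2, 4:2, 5:2, 6:2, 7:2, 8:2, 9:2, 10:2, 11:2, 12:2, 13:2.
The maximum eccentricity is 2, realized for instance by the pair 4–13 via 4 – 1 – 13. So the diameter is 2.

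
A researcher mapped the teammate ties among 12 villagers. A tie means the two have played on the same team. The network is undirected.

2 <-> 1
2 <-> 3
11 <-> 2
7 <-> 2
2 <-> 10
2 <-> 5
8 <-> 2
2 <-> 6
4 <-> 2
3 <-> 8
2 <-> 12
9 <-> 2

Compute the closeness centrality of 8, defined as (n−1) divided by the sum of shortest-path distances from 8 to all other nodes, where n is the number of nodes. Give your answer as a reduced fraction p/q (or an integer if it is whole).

Distances from 8: 1:2, 2:1, 3:1, 4:2, 5:2, 6:2, 7:2, 9:2, 10:2, 11:2, 12:2. Sum = 20.
n = 12, so closeness = 11/20.

11/20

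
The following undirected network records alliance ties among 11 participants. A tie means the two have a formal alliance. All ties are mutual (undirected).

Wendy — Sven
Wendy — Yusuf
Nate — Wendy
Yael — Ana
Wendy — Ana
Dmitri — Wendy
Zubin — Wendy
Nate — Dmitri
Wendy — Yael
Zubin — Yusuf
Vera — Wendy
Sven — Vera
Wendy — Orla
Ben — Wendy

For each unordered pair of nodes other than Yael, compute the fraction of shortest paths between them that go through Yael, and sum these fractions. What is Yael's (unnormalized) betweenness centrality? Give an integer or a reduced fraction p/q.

0

No shortest path between any pair of other nodes passes through Yael.
Summing the contributions gives betweenness(Yael) = 0.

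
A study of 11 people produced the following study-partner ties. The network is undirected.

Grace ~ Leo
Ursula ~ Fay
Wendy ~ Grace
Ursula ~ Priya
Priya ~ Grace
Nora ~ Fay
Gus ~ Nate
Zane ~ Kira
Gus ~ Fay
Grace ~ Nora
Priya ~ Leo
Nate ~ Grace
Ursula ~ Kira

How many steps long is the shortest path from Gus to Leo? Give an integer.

3

One shortest route is Gus – Nate – Grace – Leo, which uses 3 edges, and at distance 2 from Gus we only reach {Grace, Nora, Ursula}, which does not include Leo. So d(Gus,Leo) = 3.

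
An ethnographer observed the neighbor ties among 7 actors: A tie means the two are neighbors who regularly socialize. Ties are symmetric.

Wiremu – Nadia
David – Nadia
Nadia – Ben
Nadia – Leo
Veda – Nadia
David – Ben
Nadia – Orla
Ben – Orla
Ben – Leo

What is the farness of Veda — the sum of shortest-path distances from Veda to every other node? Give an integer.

Distances from Veda: Ben:2, David:2, Leo:2, Nadia:1, Orla:2, Wiremu:2.
Sum = 2 + 2 + 2 + 1 + 2 + 2 = 11.

11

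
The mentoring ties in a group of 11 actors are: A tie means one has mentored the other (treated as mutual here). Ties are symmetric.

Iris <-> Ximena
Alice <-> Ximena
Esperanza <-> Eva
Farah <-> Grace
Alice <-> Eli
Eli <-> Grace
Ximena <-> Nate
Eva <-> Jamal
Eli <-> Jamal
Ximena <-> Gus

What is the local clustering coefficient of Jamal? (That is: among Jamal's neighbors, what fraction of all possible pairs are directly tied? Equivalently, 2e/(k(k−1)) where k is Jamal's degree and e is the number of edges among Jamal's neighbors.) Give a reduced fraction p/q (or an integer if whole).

Jamal's neighbors: Eli and Eva (k = 2).
Possible neighbor pairs: C(2,2) = 1. Edges among them: none → e = 0.
Clustering(Jamal) = 0/1.

0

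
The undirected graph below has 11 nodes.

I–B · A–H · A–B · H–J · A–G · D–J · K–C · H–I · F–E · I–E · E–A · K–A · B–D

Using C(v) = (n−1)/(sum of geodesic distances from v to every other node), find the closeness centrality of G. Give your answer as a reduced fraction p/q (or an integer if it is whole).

5/12

Distances from G: A:1, B:2, C:3, D:3, E:2, F:3, H:2, I:3, J:3, K:2. Sum = 24.
n = 11, so closeness = 10/24 = 5/12.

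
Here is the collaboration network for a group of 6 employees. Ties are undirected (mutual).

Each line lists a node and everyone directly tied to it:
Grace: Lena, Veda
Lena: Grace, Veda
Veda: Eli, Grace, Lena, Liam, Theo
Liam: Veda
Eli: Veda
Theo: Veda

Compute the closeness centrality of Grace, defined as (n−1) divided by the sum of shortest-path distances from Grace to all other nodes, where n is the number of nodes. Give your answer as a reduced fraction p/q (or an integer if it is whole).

5/8

Distances from Grace: Eli:2, Lena:1, Liam:2, Theo:2, Veda:1. Sum = 8.
n = 6, so closeness = 5/8.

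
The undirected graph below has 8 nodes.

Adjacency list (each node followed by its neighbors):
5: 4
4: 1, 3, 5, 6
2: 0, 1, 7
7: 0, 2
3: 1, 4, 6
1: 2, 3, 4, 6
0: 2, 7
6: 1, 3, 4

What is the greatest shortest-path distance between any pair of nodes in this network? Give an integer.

4

Eccentricity of each node (its greatest distance to any other): 0:4, 1:2, 2:3, 3:3, 4:3, 5:4, 6:3, 7:4.
The maximum eccentricity is 4, realized for instance by the pair 5–7 via 5 – 4 – 1 – 2 – 7. So the diameter is 4.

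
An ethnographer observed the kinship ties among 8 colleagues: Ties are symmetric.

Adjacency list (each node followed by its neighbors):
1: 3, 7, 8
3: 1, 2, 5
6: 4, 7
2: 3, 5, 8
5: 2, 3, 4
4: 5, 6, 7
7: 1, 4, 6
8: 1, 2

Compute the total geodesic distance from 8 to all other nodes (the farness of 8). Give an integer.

14

Distances from 8: 1:1, 2:1, 3:2, 4:3, 5:2, 6:3, 7:2.
Sum = 1 + 1 + 2 + 3 + 2 + 3 + 2 = 14.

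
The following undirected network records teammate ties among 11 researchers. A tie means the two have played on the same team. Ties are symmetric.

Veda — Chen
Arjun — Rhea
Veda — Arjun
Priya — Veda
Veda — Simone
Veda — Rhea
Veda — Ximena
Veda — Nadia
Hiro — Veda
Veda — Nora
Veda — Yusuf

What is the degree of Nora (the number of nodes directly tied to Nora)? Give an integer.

Nora is directly tied to Veda. That is 1 neighbor, so the degree of Nora is 1.

1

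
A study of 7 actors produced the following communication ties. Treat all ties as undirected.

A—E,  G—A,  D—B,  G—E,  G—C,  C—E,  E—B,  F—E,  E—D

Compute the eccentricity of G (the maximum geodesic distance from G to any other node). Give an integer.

2

Distances from G: A:1, B:2, C:1, D:2, E:1, F:2.
The largest is 2 (to D, B, and F), so the eccentricity of G is 2.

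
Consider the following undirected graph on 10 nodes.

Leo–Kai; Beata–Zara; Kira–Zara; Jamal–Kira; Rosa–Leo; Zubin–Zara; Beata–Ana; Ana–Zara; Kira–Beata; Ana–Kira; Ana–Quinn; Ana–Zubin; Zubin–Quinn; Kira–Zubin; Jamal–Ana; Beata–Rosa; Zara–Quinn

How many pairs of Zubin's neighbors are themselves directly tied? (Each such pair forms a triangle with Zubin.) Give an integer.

5

Zubin's neighbors: Ana, Kira, Quinn, and Zara.
Neighbor pairs that are themselves tied: Zubin–Ana–Kira; Zubin–Ana–Quinn; Zubin–Ana–Zara; Zubin–Kira–Zara; Zubin–Quinn–Zara. Each forms one triangle with Zubin, for 5 in total.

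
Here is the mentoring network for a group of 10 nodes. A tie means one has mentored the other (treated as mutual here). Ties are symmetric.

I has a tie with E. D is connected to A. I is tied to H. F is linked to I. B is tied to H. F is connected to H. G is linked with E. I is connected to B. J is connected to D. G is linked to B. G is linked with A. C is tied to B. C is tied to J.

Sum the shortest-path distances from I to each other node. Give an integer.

18

Distances from I: A:3, B:1, C:2, D:4, E:1, F:1, G:2, H:1, J:3.
Sum = 3 + 1 + 2 + 4 + 1 + 1 + 2 + 1 + 3 = 18.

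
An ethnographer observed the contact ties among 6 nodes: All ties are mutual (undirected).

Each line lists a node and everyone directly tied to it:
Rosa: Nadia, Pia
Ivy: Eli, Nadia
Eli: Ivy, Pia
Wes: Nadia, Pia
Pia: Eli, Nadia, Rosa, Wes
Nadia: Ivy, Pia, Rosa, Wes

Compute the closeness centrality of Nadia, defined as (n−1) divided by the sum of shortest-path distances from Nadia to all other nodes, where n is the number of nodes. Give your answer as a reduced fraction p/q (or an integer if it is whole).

Distances from Nadia: Eli:2, Ivy:1, Pia:1, Rosa:1, Wes:1. Sum = 6.
n = 6, so closeness = 5/6.

5/6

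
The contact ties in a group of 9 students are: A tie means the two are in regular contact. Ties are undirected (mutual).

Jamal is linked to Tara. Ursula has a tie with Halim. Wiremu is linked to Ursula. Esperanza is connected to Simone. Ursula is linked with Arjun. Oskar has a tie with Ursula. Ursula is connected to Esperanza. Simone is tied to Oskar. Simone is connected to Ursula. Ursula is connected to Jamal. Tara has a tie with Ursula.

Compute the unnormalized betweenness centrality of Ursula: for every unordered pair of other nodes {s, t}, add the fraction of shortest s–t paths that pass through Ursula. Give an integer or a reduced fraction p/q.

Pairs whose geodesics pass through Ursula — Arjun–Tara: 1; Arjun–Oskar: 1; Arjun–Esperanza: 1; Arjun–Simone: 1; Arjun–Wiremu: 1; Arjun–Halim: 1; Arjun–Jamal: 1; Tara–Oskar: 1; Tara–Esperanza: 1; Tara–Simone: 1; Tara–Wiremu: 1; Tara–Halim: 1; Oskar–Esperanza: 1/2; Oskar–Wiremu: 1 … (+11 more pairs).
All other pairs contribute 0.
Summing the contributions gives betweenness(Ursula) = 49/2.

49/2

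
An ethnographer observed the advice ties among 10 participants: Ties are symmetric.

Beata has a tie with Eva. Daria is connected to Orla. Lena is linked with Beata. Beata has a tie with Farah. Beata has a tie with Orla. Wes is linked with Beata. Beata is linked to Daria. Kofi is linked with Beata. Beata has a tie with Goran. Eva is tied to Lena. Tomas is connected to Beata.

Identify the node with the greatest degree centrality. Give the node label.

Beata

Degrees — Beata:9, Daria:2, Eva:2, Farah:1, Goran:1, Kofi:1, Lena:2, Orla:2, Tomas:1, Wes:1.
The maximum is 9, attained only by Beata.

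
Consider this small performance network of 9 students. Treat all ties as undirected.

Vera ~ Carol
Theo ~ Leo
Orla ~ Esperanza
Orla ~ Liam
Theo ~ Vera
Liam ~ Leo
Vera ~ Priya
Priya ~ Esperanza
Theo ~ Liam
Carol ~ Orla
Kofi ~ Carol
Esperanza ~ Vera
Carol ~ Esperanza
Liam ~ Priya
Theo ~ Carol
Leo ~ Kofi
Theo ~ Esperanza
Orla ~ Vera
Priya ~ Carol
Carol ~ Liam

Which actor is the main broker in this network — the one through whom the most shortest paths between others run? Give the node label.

Unnormalized betweenness of each node: Carol:25/4, Esperanza:3/4, Kofi:1/3, Leo:1, Liam:37/12, Orla:1/2, Priya:1/2, Theo:17/6, Vera:3/4.
Carol has the largest value, 25/4, making it the main broker — the node through which the most shortest paths run.

Carol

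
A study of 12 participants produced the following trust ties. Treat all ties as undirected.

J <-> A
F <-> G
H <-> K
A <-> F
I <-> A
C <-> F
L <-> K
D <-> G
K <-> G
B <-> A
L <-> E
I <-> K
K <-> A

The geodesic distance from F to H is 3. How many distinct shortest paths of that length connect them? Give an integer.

The shortest distance is 3. The length-3 paths are: F–A–K–H; F–G–K–H.
That gives 2 distinct shortest paths.

2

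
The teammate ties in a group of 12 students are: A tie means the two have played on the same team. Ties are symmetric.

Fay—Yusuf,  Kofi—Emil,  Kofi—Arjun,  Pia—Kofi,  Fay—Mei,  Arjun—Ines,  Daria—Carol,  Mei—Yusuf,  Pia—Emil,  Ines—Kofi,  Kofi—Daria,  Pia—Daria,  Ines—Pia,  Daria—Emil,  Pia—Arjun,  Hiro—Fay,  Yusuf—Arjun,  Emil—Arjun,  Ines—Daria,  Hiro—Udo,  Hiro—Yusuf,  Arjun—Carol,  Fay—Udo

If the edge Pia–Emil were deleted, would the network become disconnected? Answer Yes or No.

No

Even without that edge, Pia still reaches Emil via Pia – Arjun – Emil, so the network stays connected. Not a bridge.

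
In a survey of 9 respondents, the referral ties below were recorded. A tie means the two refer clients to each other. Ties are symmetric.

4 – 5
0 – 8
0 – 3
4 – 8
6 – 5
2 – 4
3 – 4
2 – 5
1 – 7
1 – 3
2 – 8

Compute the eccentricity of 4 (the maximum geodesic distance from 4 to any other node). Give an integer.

Distances from 4: 0:2, 1:2, 2:1, 3:1, 5:1, 6:2, 7:3, 8:1.
The largest is 3 (to 7), so the eccentricity of 4 is 3.

3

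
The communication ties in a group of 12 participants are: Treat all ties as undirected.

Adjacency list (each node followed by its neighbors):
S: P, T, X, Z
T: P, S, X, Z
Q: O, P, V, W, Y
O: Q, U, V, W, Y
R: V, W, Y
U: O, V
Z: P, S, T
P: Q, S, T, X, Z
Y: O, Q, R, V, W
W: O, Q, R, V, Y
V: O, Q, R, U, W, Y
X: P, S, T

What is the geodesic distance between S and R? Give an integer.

4

One shortest route is S – P – Q – Y – R, which uses 4 edges, and at distance 3 from S we only reach {O, V, W, Y}, which does not include R. So d(S,R) = 4.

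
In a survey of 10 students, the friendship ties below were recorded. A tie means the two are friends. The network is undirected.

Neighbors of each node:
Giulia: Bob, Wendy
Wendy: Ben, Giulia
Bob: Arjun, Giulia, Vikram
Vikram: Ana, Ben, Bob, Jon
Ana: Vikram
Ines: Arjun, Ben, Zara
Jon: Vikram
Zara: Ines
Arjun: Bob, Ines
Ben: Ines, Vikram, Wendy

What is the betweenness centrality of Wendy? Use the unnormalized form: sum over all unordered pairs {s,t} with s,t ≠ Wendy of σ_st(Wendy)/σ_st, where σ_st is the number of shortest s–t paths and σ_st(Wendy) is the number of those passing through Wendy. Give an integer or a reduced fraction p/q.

2

Pairs whose geodesics pass through Wendy — Ines–Giulia: 1/2; Giulia–Zara: 1/2; Giulia–Ben: 1.
All other pairs contribute 0.
Summing the contributions gives betweenness(Wendy) = 2.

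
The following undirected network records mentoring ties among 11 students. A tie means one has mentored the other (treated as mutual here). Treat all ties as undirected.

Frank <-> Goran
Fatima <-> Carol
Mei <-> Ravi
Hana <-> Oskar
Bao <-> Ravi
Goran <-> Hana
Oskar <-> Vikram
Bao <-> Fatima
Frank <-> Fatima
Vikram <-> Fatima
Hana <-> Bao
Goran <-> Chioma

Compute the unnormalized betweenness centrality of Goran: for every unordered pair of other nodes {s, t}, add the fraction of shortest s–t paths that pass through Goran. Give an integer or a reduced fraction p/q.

21/2

Pairs whose geodesics pass through Goran — Vikram–Chioma: 2/2; Mei–Chioma: 1; Carol–Chioma: 1; Hana–Chioma: 1; Hana–Frank: 1; Chioma–Oskar: 1; Chioma–Ravi: 1; Chioma–Frank: 1; Chioma–Fatima: 1; Chioma–Bao: 1; Oskar–Frank: 1/2.
All other pairs contribute 0.
Summing the contributions gives betweenness(Goran) = 21/2.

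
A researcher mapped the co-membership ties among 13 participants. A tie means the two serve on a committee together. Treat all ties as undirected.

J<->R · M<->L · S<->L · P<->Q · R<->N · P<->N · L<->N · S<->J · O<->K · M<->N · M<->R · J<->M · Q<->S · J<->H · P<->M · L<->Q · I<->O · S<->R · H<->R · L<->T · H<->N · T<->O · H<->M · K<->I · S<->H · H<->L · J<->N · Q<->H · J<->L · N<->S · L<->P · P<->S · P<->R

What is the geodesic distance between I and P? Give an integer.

4

One shortest route is I – O – T – L – P, which uses 4 edges, and at distance 3 from I we only reach {L}, which does not include P. So d(I,P) = 4.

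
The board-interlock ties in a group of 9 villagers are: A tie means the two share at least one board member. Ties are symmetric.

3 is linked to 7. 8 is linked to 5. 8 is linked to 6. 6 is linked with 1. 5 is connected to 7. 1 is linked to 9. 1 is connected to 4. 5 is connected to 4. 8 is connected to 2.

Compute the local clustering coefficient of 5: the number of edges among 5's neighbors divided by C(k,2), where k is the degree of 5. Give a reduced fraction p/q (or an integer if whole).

5's neighbors: 4, 7, and 8 (k = 3).
Possible neighbor pairs: C(3,2) = 3. Edges among them: none → e = 0.
Clustering(5) = 0/3 = 0.

0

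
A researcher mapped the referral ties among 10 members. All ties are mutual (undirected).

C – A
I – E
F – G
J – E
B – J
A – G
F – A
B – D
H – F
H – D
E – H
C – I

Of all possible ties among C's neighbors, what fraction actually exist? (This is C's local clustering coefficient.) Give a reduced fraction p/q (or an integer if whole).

C's neighbors: A and I (k = 2).
Possible neighbor pairs: C(2,2) = 1. Edges among them: none → e = 0.
Clustering(C) = 0/1.

0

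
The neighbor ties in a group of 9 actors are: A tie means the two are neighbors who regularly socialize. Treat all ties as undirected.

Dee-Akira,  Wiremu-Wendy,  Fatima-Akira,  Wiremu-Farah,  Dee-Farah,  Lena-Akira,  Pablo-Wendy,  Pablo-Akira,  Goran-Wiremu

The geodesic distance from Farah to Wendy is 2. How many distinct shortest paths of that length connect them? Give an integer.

1

The shortest distance is 2, and the only length-2 path is Farah–Wiremu–Wendy. So there is exactly 1 shortest path.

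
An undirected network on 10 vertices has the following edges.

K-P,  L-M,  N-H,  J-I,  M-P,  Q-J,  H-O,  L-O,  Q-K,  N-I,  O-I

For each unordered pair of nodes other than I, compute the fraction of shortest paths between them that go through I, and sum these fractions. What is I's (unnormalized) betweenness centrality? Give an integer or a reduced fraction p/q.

Pairs whose geodesics pass through I — J–M: 1/2; J–L: 1; J–O: 1; J–H: 2/2; J–N: 1; Q–L: 1/2; Q–O: 1; Q–H: 2/2; Q–N: 1; K–O: 1/2; K–H: 2/3; K–N: 1; P–N: 2/3; M–N: 1/2 … (+2 more pairs).
All other pairs contribute 0.
Summing the contributions gives betweenness(I) = 37/3.

37/3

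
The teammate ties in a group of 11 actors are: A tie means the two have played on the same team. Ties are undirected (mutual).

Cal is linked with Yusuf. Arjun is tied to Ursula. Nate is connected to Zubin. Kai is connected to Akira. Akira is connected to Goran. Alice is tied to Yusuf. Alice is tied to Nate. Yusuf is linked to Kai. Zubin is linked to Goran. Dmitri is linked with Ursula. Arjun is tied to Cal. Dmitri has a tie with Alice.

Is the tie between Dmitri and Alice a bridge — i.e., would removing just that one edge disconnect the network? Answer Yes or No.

Even without that edge, Dmitri still reaches Alice via Dmitri – Ursula – Arjun – Cal – Yusuf – Alice, so the network stays connected. Not a bridge.

No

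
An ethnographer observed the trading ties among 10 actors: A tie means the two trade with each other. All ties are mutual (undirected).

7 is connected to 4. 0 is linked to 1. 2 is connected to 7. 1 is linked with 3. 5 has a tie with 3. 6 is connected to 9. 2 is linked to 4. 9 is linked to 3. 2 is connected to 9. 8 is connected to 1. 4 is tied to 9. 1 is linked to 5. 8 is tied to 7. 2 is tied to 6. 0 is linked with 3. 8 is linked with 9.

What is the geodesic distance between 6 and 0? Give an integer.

One shortest route is 6 – 9 – 3 – 0, which uses 3 edges, and at distance 2 from 6 we only reach {3, 4, 7, 8}, which does not include 0. So d(6,0) = 3.

3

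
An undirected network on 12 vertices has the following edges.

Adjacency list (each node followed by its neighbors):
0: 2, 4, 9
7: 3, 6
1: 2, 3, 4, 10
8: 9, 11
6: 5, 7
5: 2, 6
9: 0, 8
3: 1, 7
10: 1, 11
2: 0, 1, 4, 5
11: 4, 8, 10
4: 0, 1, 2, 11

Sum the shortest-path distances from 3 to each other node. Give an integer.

Distances from 3: 0:3, 1:1, 2:2, 4:2, 5:3, 6:2, 7:1, 8:4, 9:4, 10:2, 11:3.
Sum = 3 + 1 + 2 + 2 + 3 + 2 + 1 + 4 + 4 + 2 + 3 = 27.

27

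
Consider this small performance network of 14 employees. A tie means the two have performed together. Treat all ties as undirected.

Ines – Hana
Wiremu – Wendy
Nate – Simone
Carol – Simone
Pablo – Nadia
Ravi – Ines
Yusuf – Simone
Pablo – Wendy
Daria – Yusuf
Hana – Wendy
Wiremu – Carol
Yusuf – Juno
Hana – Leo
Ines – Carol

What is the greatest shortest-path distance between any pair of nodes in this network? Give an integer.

Eccentricity of each node (its greatest distance to any other): Carol:4, Daria:7, Hana:5, Ines:4, Juno:7, Leo:6, Nadia:7, Nate:6, Pablo:6, Ravi:5, Simone:5, Wendy:5, Wiremu:4, Yusuf:6.
The maximum eccentricity is 7, realized for instance by the pair Daria–Nadia via Daria – Yusuf – Simone – Carol – Wiremu – Wendy – Pablo – Nadia. So the diameter is 7.

7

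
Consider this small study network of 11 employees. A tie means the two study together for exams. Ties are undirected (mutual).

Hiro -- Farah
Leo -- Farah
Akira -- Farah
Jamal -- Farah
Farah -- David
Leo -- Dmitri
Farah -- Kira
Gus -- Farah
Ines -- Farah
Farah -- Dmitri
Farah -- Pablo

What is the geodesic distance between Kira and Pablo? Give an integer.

One shortest route is Kira – Farah – Pablo, which uses 2 edges, and Kira and Pablo are not directly tied, so nothing shorter exists. So d(Kira,Pablo) = 2.

2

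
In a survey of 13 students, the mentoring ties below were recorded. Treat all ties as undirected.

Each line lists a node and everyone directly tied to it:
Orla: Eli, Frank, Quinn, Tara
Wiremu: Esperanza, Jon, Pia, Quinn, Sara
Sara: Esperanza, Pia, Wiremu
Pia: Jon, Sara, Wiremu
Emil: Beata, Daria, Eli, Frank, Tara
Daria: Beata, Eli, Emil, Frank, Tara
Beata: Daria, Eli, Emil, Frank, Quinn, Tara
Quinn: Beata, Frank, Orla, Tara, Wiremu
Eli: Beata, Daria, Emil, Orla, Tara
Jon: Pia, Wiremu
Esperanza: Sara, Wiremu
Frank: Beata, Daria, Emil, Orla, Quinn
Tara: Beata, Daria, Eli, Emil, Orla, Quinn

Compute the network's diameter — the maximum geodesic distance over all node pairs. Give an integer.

4

Eccentricity of each node (its greatest distance to any other): Beata:3, Daria:4, Eli:4, Emil:4, Esperanza:4, Frank:3, Jon:4, Orla:3, Pia:4, Quinn:2, Sara:4, Tara:3, Wiremu:3.
The maximum eccentricity is 4, realized for instance by the pair Esperanza–Eli via Esperanza – Wiremu – Quinn – Tara – Eli. So the diameter is 4.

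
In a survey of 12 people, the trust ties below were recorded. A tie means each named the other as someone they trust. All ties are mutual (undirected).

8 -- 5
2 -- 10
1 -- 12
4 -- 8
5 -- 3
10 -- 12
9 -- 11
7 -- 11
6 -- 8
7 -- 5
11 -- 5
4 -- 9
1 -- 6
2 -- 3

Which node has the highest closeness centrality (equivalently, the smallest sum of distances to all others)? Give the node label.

Farness (sum of distances to all others) for each node — 1:31, 2:30, 3:26, 4:30, 5:22, 6:27, 7:30, 8:23, 9:32, 10:34, 11:28, 12:35.
The smallest farness is 22, for 5, so 5 has the highest closeness.

5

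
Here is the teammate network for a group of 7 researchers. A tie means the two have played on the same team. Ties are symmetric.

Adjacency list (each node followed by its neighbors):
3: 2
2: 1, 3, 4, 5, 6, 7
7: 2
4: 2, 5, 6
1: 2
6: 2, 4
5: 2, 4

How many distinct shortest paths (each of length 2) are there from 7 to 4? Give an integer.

1

The shortest distance is 2, and the only length-2 path is 7–2–4. So there is exactly 1 shortest path.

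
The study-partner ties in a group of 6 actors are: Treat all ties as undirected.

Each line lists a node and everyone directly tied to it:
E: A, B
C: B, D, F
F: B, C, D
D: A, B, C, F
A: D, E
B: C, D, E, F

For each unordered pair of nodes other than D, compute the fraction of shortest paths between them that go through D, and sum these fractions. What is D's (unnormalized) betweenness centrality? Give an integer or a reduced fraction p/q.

Pairs whose geodesics pass through D — C–A: 1; B–A: 1/2; F–A: 1.
All other pairs contribute 0.
Summing the contributions gives betweenness(D) = 5/2.

5/2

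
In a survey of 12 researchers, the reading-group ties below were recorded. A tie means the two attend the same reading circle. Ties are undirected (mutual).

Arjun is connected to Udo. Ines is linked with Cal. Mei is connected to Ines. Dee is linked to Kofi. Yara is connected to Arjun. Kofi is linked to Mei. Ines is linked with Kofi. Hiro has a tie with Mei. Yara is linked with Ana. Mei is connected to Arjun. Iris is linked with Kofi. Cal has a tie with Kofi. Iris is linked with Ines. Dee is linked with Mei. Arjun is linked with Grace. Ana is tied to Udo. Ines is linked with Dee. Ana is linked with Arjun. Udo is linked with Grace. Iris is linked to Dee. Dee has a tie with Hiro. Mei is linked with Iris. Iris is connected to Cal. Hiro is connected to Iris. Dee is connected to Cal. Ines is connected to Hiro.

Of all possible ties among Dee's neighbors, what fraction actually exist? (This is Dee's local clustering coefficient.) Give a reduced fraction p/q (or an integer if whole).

4/5

Dee's neighbors: Cal, Hiro, Ines, Iris, Kofi, and Mei (k = 6).
Possible neighbor pairs: C(6,2) = 15. Edges among them: Cal–Ines, Cal–Iris, Cal–Kofi, Hiro–Ines, Hiro–Iris, Hiro–Mei, Ines–Iris, Ines–Kofi, Ines–Mei, Iris–Kofi, Iris–Mei, Kofi–Mei → e = 12.
Clustering(Dee) = 12/15 = 4/5.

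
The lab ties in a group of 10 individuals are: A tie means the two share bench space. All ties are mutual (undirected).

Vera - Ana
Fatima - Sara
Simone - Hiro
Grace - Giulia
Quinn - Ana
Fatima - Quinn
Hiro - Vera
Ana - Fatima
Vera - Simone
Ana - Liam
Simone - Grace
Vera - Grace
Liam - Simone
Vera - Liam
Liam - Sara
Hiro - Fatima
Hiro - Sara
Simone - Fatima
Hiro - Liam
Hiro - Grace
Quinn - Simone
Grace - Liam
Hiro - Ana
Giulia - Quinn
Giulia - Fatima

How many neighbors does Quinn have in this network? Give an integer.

4

Quinn is directly tied to Ana, Fatima, Giulia, and Simone. That is 4 neighbors, so the degree of Quinn is 4.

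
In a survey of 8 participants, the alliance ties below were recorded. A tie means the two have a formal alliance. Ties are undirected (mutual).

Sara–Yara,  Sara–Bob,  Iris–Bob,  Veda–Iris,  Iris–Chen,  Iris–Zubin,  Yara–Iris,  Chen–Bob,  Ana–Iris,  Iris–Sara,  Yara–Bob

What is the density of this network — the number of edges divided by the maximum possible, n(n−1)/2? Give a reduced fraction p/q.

There are 11 edges and 8 nodes, so the maximum possible is C(8,2) = 28.
Density = 11/28.

11/28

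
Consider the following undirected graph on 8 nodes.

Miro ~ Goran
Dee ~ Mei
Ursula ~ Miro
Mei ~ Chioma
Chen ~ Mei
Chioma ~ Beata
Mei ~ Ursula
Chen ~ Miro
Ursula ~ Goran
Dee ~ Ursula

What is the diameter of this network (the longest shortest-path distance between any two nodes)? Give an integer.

4

Eccentricity of each node (its greatest distance to any other): Beata:4, Chen:3, Chioma:3, Dee:3, Goran:4, Mei:2, Miro:4, Ursula:3.
The maximum eccentricity is 4, realized for instance by the pair Beata–Miro via Beata – Chioma – Mei – Chen – Miro. So the diameter is 4.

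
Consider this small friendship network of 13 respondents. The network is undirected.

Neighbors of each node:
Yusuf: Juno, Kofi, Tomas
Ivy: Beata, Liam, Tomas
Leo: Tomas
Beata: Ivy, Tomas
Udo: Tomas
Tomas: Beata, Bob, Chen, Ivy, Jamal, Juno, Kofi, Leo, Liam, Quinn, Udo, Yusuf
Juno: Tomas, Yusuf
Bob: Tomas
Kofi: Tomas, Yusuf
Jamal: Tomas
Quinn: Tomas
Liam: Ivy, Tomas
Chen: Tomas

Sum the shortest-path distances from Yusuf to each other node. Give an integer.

21

Distances from Yusuf: Beata:2, Bob:2, Chen:2, Ivy:2, Jamal:2, Juno:1, Kofi:1, Leo:2, Liam:2, Quinn:2, Tomas:1, Udo:2.
Sum = 2 + 2 + 2 + 2 + 2 + 1 + 1 + 2 + 2 + 2 + 1 + 2 = 21.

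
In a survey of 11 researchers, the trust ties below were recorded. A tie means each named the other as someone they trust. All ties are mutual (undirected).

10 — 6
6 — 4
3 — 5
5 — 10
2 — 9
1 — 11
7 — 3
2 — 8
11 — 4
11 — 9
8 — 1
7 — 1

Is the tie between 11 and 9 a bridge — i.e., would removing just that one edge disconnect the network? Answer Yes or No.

No

Even without that edge, 11 still reaches 9 via 11 – 1 – 8 – 2 – 9, so the network stays connected. Not a bridge.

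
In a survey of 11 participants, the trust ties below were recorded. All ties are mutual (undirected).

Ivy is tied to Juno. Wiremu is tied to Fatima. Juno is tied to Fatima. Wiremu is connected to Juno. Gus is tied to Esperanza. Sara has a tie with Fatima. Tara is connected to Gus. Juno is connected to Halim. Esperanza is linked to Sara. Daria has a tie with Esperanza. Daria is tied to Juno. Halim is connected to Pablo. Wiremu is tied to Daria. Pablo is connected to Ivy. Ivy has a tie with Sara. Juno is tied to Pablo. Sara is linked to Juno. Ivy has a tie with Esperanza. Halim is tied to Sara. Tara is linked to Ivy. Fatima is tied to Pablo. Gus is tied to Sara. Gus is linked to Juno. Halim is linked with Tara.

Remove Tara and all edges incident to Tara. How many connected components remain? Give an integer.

1

Tara's neighbors (Gus, Halim, and Ivy) remain reachable from one another through other ties, so the rest of the network stays in one piece.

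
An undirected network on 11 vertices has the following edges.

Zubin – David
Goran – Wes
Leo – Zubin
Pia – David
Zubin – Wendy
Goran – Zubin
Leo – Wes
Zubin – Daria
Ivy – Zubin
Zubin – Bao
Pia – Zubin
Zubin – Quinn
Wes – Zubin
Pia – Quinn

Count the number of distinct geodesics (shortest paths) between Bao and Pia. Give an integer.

1

The shortest distance is 2, and the only length-2 path is Bao–Zubin–Pia. So there is exactly 1 shortest path.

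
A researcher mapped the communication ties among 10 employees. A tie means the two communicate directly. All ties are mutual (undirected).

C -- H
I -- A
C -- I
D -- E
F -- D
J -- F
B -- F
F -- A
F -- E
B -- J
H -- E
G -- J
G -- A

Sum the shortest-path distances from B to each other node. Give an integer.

20

Distances from B: A:2, C:4, D:2, E:2, F:1, G:2, H:3, I:3, J:1.
Sum = 2 + 4 + 2 + 2 + 1 + 2 + 3 + 3 + 1 = 20.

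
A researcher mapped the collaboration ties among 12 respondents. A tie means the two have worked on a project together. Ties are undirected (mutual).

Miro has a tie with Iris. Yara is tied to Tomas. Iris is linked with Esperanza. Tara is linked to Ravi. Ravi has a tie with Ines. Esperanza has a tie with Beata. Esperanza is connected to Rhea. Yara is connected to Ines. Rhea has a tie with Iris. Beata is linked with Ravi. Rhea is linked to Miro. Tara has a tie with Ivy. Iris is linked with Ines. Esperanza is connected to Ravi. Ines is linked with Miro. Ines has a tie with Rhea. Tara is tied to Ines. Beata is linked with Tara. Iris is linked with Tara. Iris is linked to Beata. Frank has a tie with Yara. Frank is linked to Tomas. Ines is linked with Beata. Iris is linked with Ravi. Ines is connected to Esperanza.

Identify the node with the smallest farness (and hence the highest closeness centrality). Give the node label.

Farness (sum of distances to all others) for each node — Beata:19, Esperanza:20, Frank:29, Ines:14, Iris:17, Ivy:29, Miro:22, Ravi:19, Rhea:21, Tara:19, Tomas:29, Yara:20.
The smallest farness is 14, for Ines, so Ines has the highest closeness.

Ines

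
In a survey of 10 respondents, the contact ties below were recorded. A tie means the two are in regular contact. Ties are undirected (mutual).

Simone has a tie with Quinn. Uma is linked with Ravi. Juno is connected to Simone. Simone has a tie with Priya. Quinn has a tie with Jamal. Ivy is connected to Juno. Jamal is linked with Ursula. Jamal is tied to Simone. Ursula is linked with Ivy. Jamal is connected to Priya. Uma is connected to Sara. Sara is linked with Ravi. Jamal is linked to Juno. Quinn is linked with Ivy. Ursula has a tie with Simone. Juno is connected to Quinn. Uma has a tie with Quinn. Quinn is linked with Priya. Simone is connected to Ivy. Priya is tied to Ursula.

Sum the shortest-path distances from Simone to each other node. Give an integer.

14

Distances from Simone: Ivy:1, Jamal:1, Juno:1, Priya:1, Quinn:1, Ravi:3, Sara:3, Uma:2, Ursula:1.
Sum = 1 + 1 + 1 + 1 + 1 + 3 + 3 + 2 + 1 = 14.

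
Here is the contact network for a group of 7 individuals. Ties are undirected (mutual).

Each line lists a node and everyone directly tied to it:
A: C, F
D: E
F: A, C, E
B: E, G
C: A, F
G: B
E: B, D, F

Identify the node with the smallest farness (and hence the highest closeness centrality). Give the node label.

E

Farness (sum of distances to all others) for each node — A:14, B:12, C:14, D:14, E:9, F:10, G:17.
The smallest farness is 9, for E, so E has the highest closeness.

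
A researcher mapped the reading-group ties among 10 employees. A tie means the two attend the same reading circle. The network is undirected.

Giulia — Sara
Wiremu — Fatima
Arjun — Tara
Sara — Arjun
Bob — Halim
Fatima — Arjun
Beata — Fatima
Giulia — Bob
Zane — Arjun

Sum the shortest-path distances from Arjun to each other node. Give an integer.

Distances from Arjun: Beata:2, Bob:3, Fatima:1, Giulia:2, Halim:4, Sara:1, Tara:1, Wiremu:2, Zane:1.
Sum = 2 + 3 + 1 + 2 + 4 + 1 + 1 + 2 + 1 = 17.

17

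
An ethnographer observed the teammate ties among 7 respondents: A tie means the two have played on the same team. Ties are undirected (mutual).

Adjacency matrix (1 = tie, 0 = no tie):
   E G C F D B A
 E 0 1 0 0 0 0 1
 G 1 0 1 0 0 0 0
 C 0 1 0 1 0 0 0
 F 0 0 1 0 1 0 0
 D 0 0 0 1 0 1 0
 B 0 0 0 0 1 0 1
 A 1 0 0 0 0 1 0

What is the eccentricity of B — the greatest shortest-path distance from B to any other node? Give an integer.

Distances from B: A:1, C:3, D:1, E:2, F:2, G:3.
The largest is 3 (to C and G), so the eccentricity of B is 3.

3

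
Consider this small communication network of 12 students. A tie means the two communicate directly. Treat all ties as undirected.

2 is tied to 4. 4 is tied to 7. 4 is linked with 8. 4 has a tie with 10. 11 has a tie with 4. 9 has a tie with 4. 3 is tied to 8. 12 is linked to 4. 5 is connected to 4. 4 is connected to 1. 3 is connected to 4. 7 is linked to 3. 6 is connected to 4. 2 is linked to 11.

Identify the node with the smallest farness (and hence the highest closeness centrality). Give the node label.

4

Farness (sum of distances to all others) for each node — 1:21, 2:20, 3:19, 4:11, 5:21, 6:21, 7:20, 8:20, 9:21, 10:21, 11:20, 12:21.
The smallest farness is 11, for 4, so 4 has the highest closeness.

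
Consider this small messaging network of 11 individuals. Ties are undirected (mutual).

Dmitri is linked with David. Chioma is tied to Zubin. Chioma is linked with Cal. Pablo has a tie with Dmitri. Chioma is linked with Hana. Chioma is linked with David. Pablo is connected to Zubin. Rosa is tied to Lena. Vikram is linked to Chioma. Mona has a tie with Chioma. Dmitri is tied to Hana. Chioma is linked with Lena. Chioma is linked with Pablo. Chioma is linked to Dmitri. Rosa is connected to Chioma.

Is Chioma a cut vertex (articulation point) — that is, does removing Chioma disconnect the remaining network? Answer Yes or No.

Yes

Removing Chioma leaves {David, Dmitri, Hana, Pablo, and Zubin} with no path to {Lena and Rosa}, so the network splits into 5 components. Chioma is a cut vertex.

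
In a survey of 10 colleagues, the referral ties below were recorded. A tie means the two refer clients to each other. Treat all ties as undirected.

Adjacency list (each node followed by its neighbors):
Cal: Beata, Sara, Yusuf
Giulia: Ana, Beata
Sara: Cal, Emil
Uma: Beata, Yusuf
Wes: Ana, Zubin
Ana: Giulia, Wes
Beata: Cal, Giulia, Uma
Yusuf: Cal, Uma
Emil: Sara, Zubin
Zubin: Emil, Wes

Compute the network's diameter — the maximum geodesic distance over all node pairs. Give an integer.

5

Eccentricity of each node (its greatest distance to any other): Ana:4, Beata:4, Cal:4, Emil:4, Giulia:4, Sara:4, Uma:5, Wes:5, Yusuf:5, Zubin:5.
The maximum eccentricity is 5, realized for instance by the pair Zubin–Uma via Zubin – Emil – Sara – Cal – Yusuf – Uma. So the diameter is 5.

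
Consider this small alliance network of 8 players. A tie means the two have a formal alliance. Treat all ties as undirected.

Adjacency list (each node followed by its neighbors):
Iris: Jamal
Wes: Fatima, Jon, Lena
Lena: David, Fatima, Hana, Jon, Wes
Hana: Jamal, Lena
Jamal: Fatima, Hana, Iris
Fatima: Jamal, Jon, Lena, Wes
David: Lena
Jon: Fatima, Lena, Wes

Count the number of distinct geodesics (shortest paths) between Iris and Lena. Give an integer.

The shortest distance is 3. The length-3 paths are: Iris–Jamal–Fatima–Lena; Iris–Jamal–Hana–Lena.
That gives 2 distinct shortest paths.

2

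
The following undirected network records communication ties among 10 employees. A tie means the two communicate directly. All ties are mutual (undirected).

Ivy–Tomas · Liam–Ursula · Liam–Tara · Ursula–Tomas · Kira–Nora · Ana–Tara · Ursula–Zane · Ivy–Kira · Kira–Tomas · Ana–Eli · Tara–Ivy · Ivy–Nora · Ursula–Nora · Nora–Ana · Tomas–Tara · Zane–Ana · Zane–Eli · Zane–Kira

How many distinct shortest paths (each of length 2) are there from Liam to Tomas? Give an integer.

2

The shortest distance is 2. The length-2 paths are: Liam–Ursula–Tomas; Liam–Tara–Tomas.
That gives 2 distinct shortest paths.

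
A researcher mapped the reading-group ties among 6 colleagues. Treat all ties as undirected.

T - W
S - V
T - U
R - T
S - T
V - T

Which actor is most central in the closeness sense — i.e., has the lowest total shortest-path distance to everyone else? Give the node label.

Farness (sum of distances to all others) for each node — R:9, S:8, T:5, U:9, V:8, W:9.
The smallest farness is 5, for T, so T has the highest closeness.

T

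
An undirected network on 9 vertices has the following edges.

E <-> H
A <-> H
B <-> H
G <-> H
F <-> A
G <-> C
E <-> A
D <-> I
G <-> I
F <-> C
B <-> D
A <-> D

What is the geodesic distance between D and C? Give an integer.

One shortest route is D – A – F – C, which uses 3 edges, and at distance 2 from D we only reach {E, F, G, H}, which does not include C. So d(D,C) = 3.

3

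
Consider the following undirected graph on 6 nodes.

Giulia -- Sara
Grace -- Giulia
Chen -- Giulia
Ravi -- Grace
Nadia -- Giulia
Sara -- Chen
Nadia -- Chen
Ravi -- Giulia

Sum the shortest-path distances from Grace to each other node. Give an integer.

8

Distances from Grace: Chen:2, Giulia:1, Nadia:2, Ravi:1, Sara:2.
Sum = 2 + 1 + 2 + 1 + 2 = 8.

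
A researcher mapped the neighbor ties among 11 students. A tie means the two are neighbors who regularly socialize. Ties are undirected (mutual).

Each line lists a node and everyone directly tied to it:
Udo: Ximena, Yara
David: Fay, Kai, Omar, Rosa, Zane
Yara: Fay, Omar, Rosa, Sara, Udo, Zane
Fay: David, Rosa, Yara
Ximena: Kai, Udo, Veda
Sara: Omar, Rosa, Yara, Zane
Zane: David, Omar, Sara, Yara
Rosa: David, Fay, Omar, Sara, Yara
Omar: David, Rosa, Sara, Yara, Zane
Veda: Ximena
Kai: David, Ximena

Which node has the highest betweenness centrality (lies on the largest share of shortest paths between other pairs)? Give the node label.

Unnormalized betweenness of each node: David:653/60, Fay:13/20, Kai:31/5, Omar:47/30, Rosa:43/20, Sara:1/4, Udo:41/5, Veda:0, Ximena:52/5, Yara:803/60, Zane:79/60.
Yara has the largest value, 803/60, making it the main broker — the node through which the most shortest paths run.

Yara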